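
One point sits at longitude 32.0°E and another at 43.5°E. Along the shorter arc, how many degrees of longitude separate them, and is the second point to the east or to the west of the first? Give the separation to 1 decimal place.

11.5° east

Raw difference: 43.5 − 32.0 = 11.5°.
Normalise into (−180°, 180°]: 11.5° stays 11.5°.
Positive ⇒ the second point lies to the east; separation 11.5°.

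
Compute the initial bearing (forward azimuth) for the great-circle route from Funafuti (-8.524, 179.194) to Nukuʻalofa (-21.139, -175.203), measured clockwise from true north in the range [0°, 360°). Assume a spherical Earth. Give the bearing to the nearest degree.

157°

Δλ = -175.203 − 179.194 = -354.397°; wrapped into (−180°, 180°]: 5.603°.
θ = atan2( sin Δλ · cos φ₂ , cos φ₁ · sin φ₂ − sin φ₁ · cos φ₂ · cos Δλ )
  = atan2(0.09106, -0.21906) = 157.427° → normalised to [0°, 360°): 157.427°.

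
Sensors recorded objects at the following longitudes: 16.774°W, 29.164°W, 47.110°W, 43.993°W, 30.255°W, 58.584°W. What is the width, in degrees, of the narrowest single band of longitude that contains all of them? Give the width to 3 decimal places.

41.810°

Sort the longitudes: -58.584°, -47.110°, -43.993°, -30.255°, -29.164°, -16.774°.
Eastward gaps between consecutive values (wrapping around): 11.474°, 3.117°, 13.738°, 1.091°, 12.390°, 318.190°.
Largest gap = 318.190° ⇒ minimal covering band is its complement: 360° − 318.190° = 41.810°.
Band runs from -58.584° eastward to -16.774°.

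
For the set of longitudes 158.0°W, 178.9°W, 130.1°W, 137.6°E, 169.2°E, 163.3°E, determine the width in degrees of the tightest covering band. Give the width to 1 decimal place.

Sort the longitudes: -178.9°, -158.0°, -130.1°, +137.6°, +163.3°, +169.2°.
Eastward gaps between consecutive values (wrapping around): 20.9°, 27.9°, 267.7°, 25.7°, 5.9°, 11.9°.
Largest gap = 267.7° ⇒ minimal covering band is its complement: 360° − 267.7° = 92.3°.
Band runs from +137.6° eastward to -130.1°, crossing the antimeridian.

92.3°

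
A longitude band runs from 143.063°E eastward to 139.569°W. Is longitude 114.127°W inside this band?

Band width going east from +143.063° to -139.569°: ((-139.569 − 143.063) mod 360) = 77.368°.
Offset of -114.127° east of the west edge: ((-114.127 − 143.063) mod 360) = 102.810°.
102.810° > 77.368° ⇒ outside.

No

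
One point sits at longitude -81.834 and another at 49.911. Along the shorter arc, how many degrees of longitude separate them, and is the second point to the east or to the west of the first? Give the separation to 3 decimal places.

131.745° east

Raw difference: 49.911 − -81.834 = 131.745°.
Normalise into (−180°, 180°]: 131.745° stays 131.745°.
Positive ⇒ the second point lies to the east; separation 131.745°.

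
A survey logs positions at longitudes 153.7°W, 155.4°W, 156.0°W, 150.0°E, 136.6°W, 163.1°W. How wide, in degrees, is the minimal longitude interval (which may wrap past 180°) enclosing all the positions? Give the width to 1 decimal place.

73.4°

Sort the longitudes: -163.1°, -156.0°, -155.4°, -153.7°, -136.6°, +150.0°.
Eastward gaps between consecutive values (wrapping around): 7.1°, 0.6°, 1.7°, 17.1°, 286.6°, 46.9°.
Largest gap = 286.6° ⇒ minimal covering band is its complement: 360° − 286.6° = 73.4°.
Band runs from +150.0° eastward to -136.6°, crossing the antimeridian.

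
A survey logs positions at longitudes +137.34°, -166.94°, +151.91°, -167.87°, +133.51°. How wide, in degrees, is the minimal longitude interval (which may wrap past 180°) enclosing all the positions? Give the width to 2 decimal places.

Sort the longitudes: -167.87°, -166.94°, +133.51°, +137.34°, +151.91°.
Eastward gaps between consecutive values (wrapping around): 0.93°, 300.45°, 3.83°, 14.57°, 40.22°.
Largest gap = 300.45° ⇒ minimal covering band is its complement: 360° − 300.45° = 59.55°.
Band runs from +133.51° eastward to -166.94°, crossing the antimeridian.

59.55°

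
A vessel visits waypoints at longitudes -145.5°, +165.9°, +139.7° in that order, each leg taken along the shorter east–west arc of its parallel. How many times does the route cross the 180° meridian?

1

Leg 1: -145.5° → +165.9°, shortest Δλ = -48.6° (west) — crosses 180°.
Leg 2: +165.9° → +139.7°, shortest Δλ = -26.2° (west) — does not cross 180°.
Total crossings: 1.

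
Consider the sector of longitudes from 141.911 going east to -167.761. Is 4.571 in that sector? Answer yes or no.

Band width going east from +141.911° to -167.761°: ((-167.761 − 141.911) mod 360) = 50.328°.
Offset of +4.571° east of the west edge: ((4.571 − 141.911) mod 360) = 222.660°.
222.660° > 50.328° ⇒ outside.

No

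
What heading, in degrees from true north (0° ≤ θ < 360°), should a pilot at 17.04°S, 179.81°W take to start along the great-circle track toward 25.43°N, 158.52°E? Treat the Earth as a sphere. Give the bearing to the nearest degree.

Δλ = 158.52 − -179.81 = 338.33°; wrapped into (−180°, 180°]: -21.67°.
θ = atan2( sin Δλ · cos φ₂ , cos φ₁ · sin φ₂ − sin φ₁ · cos φ₂ · cos Δλ )
  = atan2(-0.33348, 0.65650) = -26.929° → normalised to [0°, 360°): 333.071°.

333°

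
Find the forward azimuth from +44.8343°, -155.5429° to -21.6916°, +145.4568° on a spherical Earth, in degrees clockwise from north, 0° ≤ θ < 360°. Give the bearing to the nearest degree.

Δλ = 145.4568 − -155.5429 = 300.9997°; wrapped into (−180°, 180°]: -59.0003°.
θ = atan2( sin Δλ · cos φ₂ , cos φ₁ · sin φ₂ − sin φ₁ · cos φ₂ · cos Δλ )
  = atan2(-0.79647, -0.59952) = -126.970° → normalised to [0°, 360°): 233.030°.

233°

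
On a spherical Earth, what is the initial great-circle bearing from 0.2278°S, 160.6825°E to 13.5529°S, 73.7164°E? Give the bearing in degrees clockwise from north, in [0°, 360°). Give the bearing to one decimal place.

256.4°

Δλ = 73.7164 − 160.6825 = -86.9661°.
θ = atan2( sin Δλ · cos φ₂ , cos φ₁ · sin φ₂ − sin φ₁ · cos φ₂ · cos Δλ )
  = atan2(-0.97079, -0.23414) = -103.560° → normalised to [0°, 360°): 256.440°.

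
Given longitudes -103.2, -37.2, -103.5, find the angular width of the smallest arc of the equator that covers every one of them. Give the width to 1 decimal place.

Sort the longitudes: -103.5°, -103.2°, -37.2°.
Eastward gaps between consecutive values (wrapping around): 0.3°, 66.0°, 293.7°.
Largest gap = 293.7° ⇒ minimal covering band is its complement: 360° − 293.7° = 66.3°.
Band runs from -103.5° eastward to -37.2°.

66.3°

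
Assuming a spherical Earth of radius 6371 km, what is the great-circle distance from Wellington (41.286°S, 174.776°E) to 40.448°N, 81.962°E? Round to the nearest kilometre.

Δλ = 81.962 − 174.776 = -92.814°.
Δφ = 40.448 − -41.286 = 81.734°.
a = sin²(Δφ/2) + cos φ₁ · cos φ₂ · sin²(Δλ/2) = 0.728068.
c = 2·atan2(√a, √(1−a)) = 2.04444 rad → d = 6371·c ≈ 13025.15 km.

13025 km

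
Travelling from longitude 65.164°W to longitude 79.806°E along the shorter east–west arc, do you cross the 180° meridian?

Signed shortest Δλ = ((79.806 − -65.164 + 180) mod 360) − 180 = 144.97°.
Going east by 144.97° from -65.164° reaches +79.806° without touching 180°.

No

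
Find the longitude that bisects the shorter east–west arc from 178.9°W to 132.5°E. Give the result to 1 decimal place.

156.8°E

Signed shortest Δλ from -178.9° to +132.5° is -48.6°.
Midpoint longitude = -178.9° + (-48.6°)/2 = -178.9° − 24.3° = -203.2°.
Normalise into (−180°, 180°]: +156.8°.
(The naïve average (-178.9 + +132.5)/2 = -23.2° is on the wrong side of the globe.)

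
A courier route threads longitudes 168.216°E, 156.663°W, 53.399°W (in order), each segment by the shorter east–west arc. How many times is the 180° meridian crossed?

Leg 1: +168.216° → -156.663°, shortest Δλ = 35.121° (east) — crosses 180°.
Leg 2: -156.663° → -53.399°, shortest Δλ = 103.264° (east) — does not cross 180°.
Total crossings: 1.

1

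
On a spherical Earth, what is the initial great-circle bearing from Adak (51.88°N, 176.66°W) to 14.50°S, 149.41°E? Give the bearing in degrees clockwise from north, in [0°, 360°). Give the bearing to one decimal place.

Δλ = 149.41 − -176.66 = 326.07°; wrapped into (−180°, 180°]: -33.93°.
θ = atan2( sin Δλ · cos φ₂ , cos φ₁ · sin φ₂ − sin φ₁ · cos φ₂ · cos Δλ )
  = atan2(-0.54040, -0.78653) = -145.508° → normalised to [0°, 360°): 214.492°.

214.5°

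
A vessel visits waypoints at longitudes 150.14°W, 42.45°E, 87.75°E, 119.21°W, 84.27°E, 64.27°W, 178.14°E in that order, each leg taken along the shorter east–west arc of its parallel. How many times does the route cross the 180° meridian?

Leg 1: -150.14° → +42.45°, shortest Δλ = -167.41° (west) — crosses 180°.
Leg 2: +42.45° → +87.75°, shortest Δλ = 45.3° (east) — does not cross 180°.
Leg 3: +87.75° → -119.21°, shortest Δλ = 153.04° (east) — crosses 180°.
Leg 4: -119.21° → +84.27°, shortest Δλ = -156.52° (west) — crosses 180°.
Leg 5: +84.27° → -64.27°, shortest Δλ = -148.54° (west) — does not cross 180°.
Leg 6: -64.27° → +178.14°, shortest Δλ = -117.59° (west) — crosses 180°.
Total crossings: 4.

4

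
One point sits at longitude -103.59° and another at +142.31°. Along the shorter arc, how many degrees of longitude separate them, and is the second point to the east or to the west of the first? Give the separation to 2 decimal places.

114.10° west

Raw difference: 142.31 − -103.59 = 245.9°.
Normalise into (−180°, 180°]: 245.9° − 360° = -114.1°.
Negative ⇒ the second point lies to the west; separation 114.10°.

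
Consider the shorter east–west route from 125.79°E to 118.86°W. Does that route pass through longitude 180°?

Naïve |-118.86 − 125.79| = 244.65° > 180°, so the shorter arc goes the other way round — across 180°.
Signed shortest Δλ = ((-118.86 − 125.79 + 180) mod 360) − 180 = 115.35°.
Going east by 115.35° from +125.79° passes through 180° before reaching -118.86°.

Yes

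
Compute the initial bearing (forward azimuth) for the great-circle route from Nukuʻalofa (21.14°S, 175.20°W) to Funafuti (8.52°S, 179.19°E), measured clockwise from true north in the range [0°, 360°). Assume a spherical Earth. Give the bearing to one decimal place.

336.0°

Δλ = 179.19 − -175.20 = 354.39°; wrapped into (−180°, 180°]: -5.61°.
θ = atan2( sin Δλ · cos φ₂ , cos φ₁ · sin φ₂ − sin φ₁ · cos φ₂ · cos Δλ )
  = atan2(-0.09668, 0.21678) = -24.036° → normalised to [0°, 360°): 335.964°.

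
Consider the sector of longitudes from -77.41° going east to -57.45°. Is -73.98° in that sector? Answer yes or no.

Band width going east from -77.41° to -57.45°: ((-57.45 − -77.41) mod 360) = 19.96°.
Offset of -73.98° east of the west edge: ((-73.98 − -77.41) mod 360) = 3.43°.
3.43° ≤ 19.96° ⇒ inside.

Yes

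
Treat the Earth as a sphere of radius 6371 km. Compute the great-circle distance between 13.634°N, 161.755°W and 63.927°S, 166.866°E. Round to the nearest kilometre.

Δλ = 166.866 − -161.755 = 328.621°; wrapped into (−180°, 180°]: -31.379°.
Δφ = -63.927 − 13.634 = -77.561°.
a = sin²(Δφ/2) + cos φ₁ · cos φ₂ · sin²(Δλ/2) = 0.423536.
c = 2·atan2(√a, √(1−a)) = 1.41727 rad → d = 6371·c ≈ 9029.40 km.

9029 km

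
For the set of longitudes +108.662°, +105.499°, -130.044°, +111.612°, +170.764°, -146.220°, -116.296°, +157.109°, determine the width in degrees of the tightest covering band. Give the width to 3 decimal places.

Sort the longitudes: -146.220°, -130.044°, -116.296°, +105.499°, +108.662°, +111.612°, +157.109°, +170.764°.
Eastward gaps between consecutive values (wrapping around): 16.176°, 13.748°, 221.795°, 3.163°, 2.950°, 45.497°, 13.655°, 43.016°.
Largest gap = 221.795° ⇒ minimal covering band is its complement: 360° − 221.795° = 138.205°.
Band runs from +105.499° eastward to -116.296°, crossing the antimeridian.

138.205°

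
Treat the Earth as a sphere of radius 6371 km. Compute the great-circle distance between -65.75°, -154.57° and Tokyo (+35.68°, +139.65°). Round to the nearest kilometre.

12594 km

Δλ = 139.65 − -154.57 = 294.22°; wrapped into (−180°, 180°]: -65.78°.
Δφ = 35.68 − -65.75 = 101.43°.
a = sin²(Δφ/2) + cos φ₁ · cos φ₂ · sin²(Δλ/2) = 0.697463.
c = 2·atan2(√a, √(1−a)) = 1.97678 rad → d = 6371·c ≈ 12594.09 km.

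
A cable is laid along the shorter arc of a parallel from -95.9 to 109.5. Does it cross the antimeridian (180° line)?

Naïve |109.5 − -95.9| = 205.4° > 180°, so the shorter arc goes the other way round — across 180°.
Signed shortest Δλ = ((109.5 − -95.9 + 180) mod 360) − 180 = -154.6°.
Going west by 154.6° from -95.9° passes through 180° before reaching +109.5°.

Yes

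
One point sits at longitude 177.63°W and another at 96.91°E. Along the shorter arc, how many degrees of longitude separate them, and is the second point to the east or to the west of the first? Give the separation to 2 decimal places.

Raw difference: 96.91 − -177.63 = 274.54°.
Normalise into (−180°, 180°]: 274.54° − 360° = -85.46°.
Negative ⇒ the second point lies to the west; separation 85.46°.

85.46° west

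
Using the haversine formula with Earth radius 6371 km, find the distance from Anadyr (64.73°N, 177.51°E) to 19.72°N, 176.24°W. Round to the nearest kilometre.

Δλ = -176.24 − 177.51 = -353.75°; wrapped into (−180°, 180°]: 6.25°.
Δφ = 19.72 − 64.73 = -45.01°.
a = sin²(Δφ/2) + cos φ₁ · cos φ₂ · sin²(Δλ/2) = 0.147703.
c = 2·atan2(√a, √(1−a)) = 0.78894 rad → d = 6371·c ≈ 5026.36 km.

5026 km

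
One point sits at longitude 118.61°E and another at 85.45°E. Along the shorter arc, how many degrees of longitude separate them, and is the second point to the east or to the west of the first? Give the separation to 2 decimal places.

Raw difference: 85.45 − 118.61 = -33.16°.
Normalise into (−180°, 180°]: -33.16° stays -33.16°.
Negative ⇒ the second point lies to the west; separation 33.16°.

33.16° west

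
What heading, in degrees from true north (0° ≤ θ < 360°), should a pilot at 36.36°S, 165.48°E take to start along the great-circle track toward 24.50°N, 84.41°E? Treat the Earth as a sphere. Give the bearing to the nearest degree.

Δλ = 84.41 − 165.48 = -81.07°.
θ = atan2( sin Δλ · cos φ₂ , cos φ₁ · sin φ₂ − sin φ₁ · cos φ₂ · cos Δλ )
  = atan2(-0.89893, 0.41770) = -65.078° → normalised to [0°, 360°): 294.922°.

295°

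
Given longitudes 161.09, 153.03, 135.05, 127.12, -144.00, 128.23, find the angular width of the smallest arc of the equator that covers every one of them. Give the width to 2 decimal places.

Sort the longitudes: -144.00°, +127.12°, +128.23°, +135.05°, +153.03°, +161.09°.
Eastward gaps between consecutive values (wrapping around): 271.12°, 1.11°, 6.82°, 17.98°, 8.06°, 54.91°.
Largest gap = 271.12° ⇒ minimal covering band is its complement: 360° − 271.12° = 88.88°.
Band runs from +127.12° eastward to -144.00°, crossing the antimeridian.

88.88°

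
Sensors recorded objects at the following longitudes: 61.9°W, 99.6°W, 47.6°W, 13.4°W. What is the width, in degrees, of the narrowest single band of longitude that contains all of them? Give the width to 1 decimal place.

86.2°

Sort the longitudes: -99.6°, -61.9°, -47.6°, -13.4°.
Eastward gaps between consecutive values (wrapping around): 37.7°, 14.3°, 34.2°, 273.8°.
Largest gap = 273.8° ⇒ minimal covering band is its complement: 360° − 273.8° = 86.2°.
Band runs from -99.6° eastward to -13.4°.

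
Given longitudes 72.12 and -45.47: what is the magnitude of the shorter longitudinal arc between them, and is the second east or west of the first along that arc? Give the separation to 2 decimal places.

Raw difference: -45.47 − 72.12 = -117.59°.
Normalise into (−180°, 180°]: -117.59° stays -117.59°.
Negative ⇒ the second point lies to the west; separation 117.59°.

117.59° west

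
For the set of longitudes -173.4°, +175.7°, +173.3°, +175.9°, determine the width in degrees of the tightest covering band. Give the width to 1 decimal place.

13.3°

Sort the longitudes: -173.4°, +173.3°, +175.7°, +175.9°.
Eastward gaps between consecutive values (wrapping around): 346.7°, 2.4°, 0.2°, 10.7°.
Largest gap = 346.7° ⇒ minimal covering band is its complement: 360° − 346.7° = 13.3°.
Band runs from +173.3° eastward to -173.4°, crossing the antimeridian.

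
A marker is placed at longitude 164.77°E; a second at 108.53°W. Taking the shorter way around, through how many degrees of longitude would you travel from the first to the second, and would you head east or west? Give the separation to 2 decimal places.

Raw difference: -108.53 − 164.77 = -273.3°.
Normalise into (−180°, 180°]: -273.3° + 360° = 86.7°.
Positive ⇒ the second point lies to the east; separation 86.70°.

86.70° east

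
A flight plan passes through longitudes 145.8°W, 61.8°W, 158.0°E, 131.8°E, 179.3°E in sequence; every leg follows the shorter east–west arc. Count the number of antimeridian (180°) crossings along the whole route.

1

Leg 1: -145.8° → -61.8°, shortest Δλ = 84.0° (east) — does not cross 180°.
Leg 2: -61.8° → +158.0°, shortest Δλ = -140.2° (west) — crosses 180°.
Leg 3: +158.0° → +131.8°, shortest Δλ = -26.2° (west) — does not cross 180°.
Leg 4: +131.8° → +179.3°, shortest Δλ = 47.5° (east) — does not cross 180°.
Total crossings: 1.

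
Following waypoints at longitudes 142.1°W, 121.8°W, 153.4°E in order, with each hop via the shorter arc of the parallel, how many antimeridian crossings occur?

1

Leg 1: -142.1° → -121.8°, shortest Δλ = 20.3° (east) — does not cross 180°.
Leg 2: -121.8° → +153.4°, shortest Δλ = -84.8° (west) — crosses 180°.
Total crossings: 1.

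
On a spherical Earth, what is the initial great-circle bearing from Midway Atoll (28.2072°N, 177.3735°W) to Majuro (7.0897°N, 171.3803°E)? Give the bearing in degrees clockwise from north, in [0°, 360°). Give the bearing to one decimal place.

208.9°

Δλ = 171.3803 − -177.3735 = 348.7538°; wrapped into (−180°, 180°]: -11.2462°.
θ = atan2( sin Δλ · cos φ₂ , cos φ₁ · sin φ₂ − sin φ₁ · cos φ₂ · cos Δλ )
  = atan2(-0.19353, -0.35128) = -151.148° → normalised to [0°, 360°): 208.852°.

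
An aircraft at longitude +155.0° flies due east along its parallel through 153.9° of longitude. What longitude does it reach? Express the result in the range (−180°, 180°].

-51.1°

Start at +155.0°; shift +153.9° → +308.9°.
+308.9° lies outside (−180°, 180°]; subtract 360° → -51.1°.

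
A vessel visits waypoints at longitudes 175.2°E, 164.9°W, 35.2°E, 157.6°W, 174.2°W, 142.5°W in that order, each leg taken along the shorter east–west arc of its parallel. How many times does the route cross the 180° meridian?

3

Leg 1: +175.2° → -164.9°, shortest Δλ = 19.9° (east) — crosses 180°.
Leg 2: -164.9° → +35.2°, shortest Δλ = -159.9° (west) — crosses 180°.
Leg 3: +35.2° → -157.6°, shortest Δλ = 167.2° (east) — crosses 180°.
Leg 4: -157.6° → -174.2°, shortest Δλ = -16.6° (west) — does not cross 180°.
Leg 5: -174.2° → -142.5°, shortest Δλ = 31.7° (east) — does not cross 180°.
Total crossings: 3.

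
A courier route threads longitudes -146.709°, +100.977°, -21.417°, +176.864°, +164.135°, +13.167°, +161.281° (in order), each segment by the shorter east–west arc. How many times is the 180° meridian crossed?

Leg 1: -146.709° → +100.977°, shortest Δλ = -112.314° (west) — crosses 180°.
Leg 2: +100.977° → -21.417°, shortest Δλ = -122.394° (west) — does not cross 180°.
Leg 3: -21.417° → +176.864°, shortest Δλ = -161.719° (west) — crosses 180°.
Leg 4: +176.864° → +164.135°, shortest Δλ = -12.729° (west) — does not cross 180°.
Leg 5: +164.135° → +13.167°, shortest Δλ = -150.968° (west) — does not cross 180°.
Leg 6: +13.167° → +161.281°, shortest Δλ = 148.114° (east) — does not cross 180°.
Total crossings: 2.

2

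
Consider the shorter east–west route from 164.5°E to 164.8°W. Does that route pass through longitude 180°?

Yes

Naïve |-164.8 − 164.5| = 329.3° > 180°, so the shorter arc goes the other way round — across 180°.
Signed shortest Δλ = ((-164.8 − 164.5 + 180) mod 360) − 180 = 30.7°.
Going east by 30.7° from +164.5° passes through 180° before reaching -164.8°.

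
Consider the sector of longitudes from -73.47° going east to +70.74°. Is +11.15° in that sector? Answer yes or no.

Band width going east from -73.47° to +70.74°: ((70.74 − -73.47) mod 360) = 144.21°.
Offset of +11.15° east of the west edge: ((11.15 − -73.47) mod 360) = 84.62°.
84.62° ≤ 144.21° ⇒ inside.

Yes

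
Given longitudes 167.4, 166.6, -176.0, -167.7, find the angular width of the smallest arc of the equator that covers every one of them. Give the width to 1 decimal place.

Sort the longitudes: -176.0°, -167.7°, +166.6°, +167.4°.
Eastward gaps between consecutive values (wrapping around): 8.3°, 334.3°, 0.8°, 16.6°.
Largest gap = 334.3° ⇒ minimal covering band is its complement: 360° − 334.3° = 25.7°.
Band runs from +166.6° eastward to -167.7°, crossing the antimeridian.

25.7°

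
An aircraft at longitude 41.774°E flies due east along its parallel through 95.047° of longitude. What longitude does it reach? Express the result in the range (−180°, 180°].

Start at +41.774°; shift +95.047° → +136.821°.
+136.821° already lies in (−180°, 180°].

136.821°E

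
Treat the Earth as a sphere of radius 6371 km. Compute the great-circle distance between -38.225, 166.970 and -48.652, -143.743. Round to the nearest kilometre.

4068 km

Δλ = -143.743 − 166.970 = -310.713°; wrapped into (−180°, 180°]: 49.287°.
Δφ = -48.652 − -38.225 = -10.427°.
a = sin²(Δφ/2) + cos φ₁ · cos φ₂ · sin²(Δλ/2) = 0.098490.
c = 2·atan2(√a, √(1−a)) = 0.63845 rad → d = 6371·c ≈ 4067.56 km.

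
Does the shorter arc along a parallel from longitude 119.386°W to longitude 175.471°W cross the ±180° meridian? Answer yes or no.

No

Signed shortest Δλ = ((-175.471 − -119.386 + 180) mod 360) − 180 = -56.085°.
Going west by 56.085° from -119.386° reaches -175.471° without touching 180°.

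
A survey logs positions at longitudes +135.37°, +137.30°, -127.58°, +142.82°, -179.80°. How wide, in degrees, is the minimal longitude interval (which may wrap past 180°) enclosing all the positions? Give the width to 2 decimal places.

97.05°

Sort the longitudes: -179.80°, -127.58°, +135.37°, +137.30°, +142.82°.
Eastward gaps between consecutive values (wrapping around): 52.22°, 262.95°, 1.93°, 5.52°, 37.38°.
Largest gap = 262.95° ⇒ minimal covering band is its complement: 360° − 262.95° = 97.05°.
Band runs from +135.37° eastward to -127.58°, crossing the antimeridian.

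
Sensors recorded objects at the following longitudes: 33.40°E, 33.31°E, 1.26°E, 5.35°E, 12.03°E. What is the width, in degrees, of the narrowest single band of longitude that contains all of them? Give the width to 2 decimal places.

Sort the longitudes: +1.26°, +5.35°, +12.03°, +33.31°, +33.40°.
Eastward gaps between consecutive values (wrapping around): 4.09°, 6.68°, 21.28°, 0.09°, 327.86°.
Largest gap = 327.86° ⇒ minimal covering band is its complement: 360° − 327.86° = 32.14°.
Band runs from +1.26° eastward to +33.40°.

32.14°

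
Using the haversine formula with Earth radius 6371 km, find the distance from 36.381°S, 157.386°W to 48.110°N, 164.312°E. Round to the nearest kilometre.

Δλ = 164.312 − -157.386 = 321.698°; wrapped into (−180°, 180°]: -38.302°.
Δφ = 48.110 − -36.381 = 84.491°.
a = sin²(Δφ/2) + cos φ₁ · cos φ₂ · sin²(Δλ/2) = 0.509853.
c = 2·atan2(√a, √(1−a)) = 1.59050 rad → d = 6371·c ≈ 10133.09 km.

10133 km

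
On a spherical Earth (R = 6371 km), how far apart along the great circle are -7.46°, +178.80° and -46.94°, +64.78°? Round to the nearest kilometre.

11165 km

Δλ = 64.78 − 178.80 = -114.02°.
Δφ = -46.94 − -7.46 = -39.48°.
a = sin²(Δφ/2) + cos φ₁ · cos φ₂ · sin²(Δλ/2) = 0.590354.
c = 2·atan2(√a, √(1−a)) = 1.75250 rad → d = 6371·c ≈ 11165.20 km.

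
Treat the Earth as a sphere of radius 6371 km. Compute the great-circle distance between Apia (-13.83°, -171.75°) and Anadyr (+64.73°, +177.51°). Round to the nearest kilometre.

8783 km

Δλ = 177.51 − -171.75 = 349.26°; wrapped into (−180°, 180°]: -10.74°.
Δφ = 64.73 − -13.83 = 78.56°.
a = sin²(Δφ/2) + cos φ₁ · cos φ₂ · sin²(Δλ/2) = 0.404460.
c = 2·atan2(√a, √(1−a)) = 1.37853 rad → d = 6371·c ≈ 8782.64 km.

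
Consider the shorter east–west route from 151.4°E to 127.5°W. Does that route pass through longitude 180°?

Naïve |-127.5 − 151.4| = 278.9° > 180°, so the shorter arc goes the other way round — across 180°.
Signed shortest Δλ = ((-127.5 − 151.4 + 180) mod 360) − 180 = 81.1°.
Going east by 81.1° from +151.4° passes through 180° before reaching -127.5°.

Yes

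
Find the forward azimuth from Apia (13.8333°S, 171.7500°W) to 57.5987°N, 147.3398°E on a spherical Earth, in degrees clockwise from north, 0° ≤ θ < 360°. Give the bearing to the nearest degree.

Δλ = 147.3398 − -171.7500 = 319.0898°; wrapped into (−180°, 180°]: -40.9102°.
θ = atan2( sin Δλ · cos φ₂ , cos φ₁ · sin φ₂ − sin φ₁ · cos φ₂ · cos Δλ )
  = atan2(-0.35091, 0.91665) = -20.948° → normalised to [0°, 360°): 339.052°.

339°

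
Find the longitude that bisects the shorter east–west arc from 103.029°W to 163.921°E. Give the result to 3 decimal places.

Signed shortest Δλ from -103.029° to +163.921° is -93.050°.
Midpoint longitude = -103.029° + (-93.050°)/2 = -103.029° − 46.525° = -149.554°.
(The naïve average (-103.029 + +163.921)/2 = 30.446° is on the wrong side of the globe.)

149.554°W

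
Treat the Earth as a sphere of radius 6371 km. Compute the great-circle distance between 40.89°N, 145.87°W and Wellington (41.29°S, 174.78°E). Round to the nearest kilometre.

9961 km

Δλ = 174.78 − -145.87 = 320.65°; wrapped into (−180°, 180°]: -39.35°.
Δφ = -41.29 − 40.89 = -82.18°.
a = sin²(Δφ/2) + cos φ₁ · cos φ₂ · sin²(Δλ/2) = 0.496358.
c = 2·atan2(√a, √(1−a)) = 1.56351 rad → d = 6371·c ≈ 9961.13 km.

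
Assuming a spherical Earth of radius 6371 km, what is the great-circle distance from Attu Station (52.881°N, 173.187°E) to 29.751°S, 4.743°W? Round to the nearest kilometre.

17438 km

Δλ = -4.743 − 173.187 = -177.930°.
Δφ = -29.751 − 52.881 = -82.632°.
a = sin²(Δφ/2) + cos φ₁ · cos φ₂ · sin²(Δλ/2) = 0.959637.
c = 2·atan2(√a, √(1−a)) = 2.73703 rad → d = 6371·c ≈ 17437.61 km.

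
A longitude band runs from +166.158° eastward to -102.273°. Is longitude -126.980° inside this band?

Yes

Band width going east from +166.158° to -102.273°: ((-102.273 − 166.158) mod 360) = 91.569°.
Offset of -126.980° east of the west edge: ((-126.980 − 166.158) mod 360) = 66.862°.
66.862° ≤ 91.569° ⇒ inside.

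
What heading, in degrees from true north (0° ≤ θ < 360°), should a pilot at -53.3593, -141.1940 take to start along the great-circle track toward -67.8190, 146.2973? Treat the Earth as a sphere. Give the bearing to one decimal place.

Δλ = 146.2973 − -141.1940 = 287.4913°; wrapped into (−180°, 180°]: -72.5087°.
θ = atan2( sin Δλ · cos φ₂ , cos φ₁ · sin φ₂ − sin φ₁ · cos φ₂ · cos Δλ )
  = atan2(-0.36008, -0.46158) = -142.042° → normalised to [0°, 360°): 217.958°.

218.0°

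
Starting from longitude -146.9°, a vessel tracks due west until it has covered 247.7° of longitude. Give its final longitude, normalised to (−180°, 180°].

Start at -146.9°; shift −247.7° → -394.6°.
-394.6° lies outside (−180°, 180°]; add 360° → -34.6°.

-34.6°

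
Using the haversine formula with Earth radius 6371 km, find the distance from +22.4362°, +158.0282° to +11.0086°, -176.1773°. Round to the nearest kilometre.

Δλ = -176.1773 − 158.0282 = -334.2055°; wrapped into (−180°, 180°]: 25.7945°.
Δφ = 11.0086 − 22.4362 = -11.4276°.
a = sin²(Δφ/2) + cos φ₁ · cos φ₂ · sin²(Δλ/2) = 0.055113.
c = 2·atan2(√a, √(1−a)) = 0.47395 rad → d = 6371·c ≈ 3019.52 km.

3020 km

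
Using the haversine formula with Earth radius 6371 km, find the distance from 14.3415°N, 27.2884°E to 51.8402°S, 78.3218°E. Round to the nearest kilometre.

Δλ = 78.3218 − 27.2884 = 51.0334°.
Δφ = -51.8402 − 14.3415 = -66.1817°.
a = sin²(Δφ/2) + cos φ₁ · cos φ₂ · sin²(Δλ/2) = 0.409162.
c = 2·atan2(√a, √(1−a)) = 1.38811 rad → d = 6371·c ≈ 8843.62 km.

8844 km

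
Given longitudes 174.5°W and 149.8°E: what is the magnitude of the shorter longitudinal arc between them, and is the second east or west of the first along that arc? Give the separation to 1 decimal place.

35.7° west

Raw difference: 149.8 − -174.5 = 324.3°.
Normalise into (−180°, 180°]: 324.3° − 360° = -35.7°.
Negative ⇒ the second point lies to the west; separation 35.7°.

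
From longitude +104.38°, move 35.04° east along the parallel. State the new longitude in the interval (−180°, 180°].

Start at +104.38°; shift +35.04° → +139.42°.
+139.42° already lies in (−180°, 180°].

+139.42°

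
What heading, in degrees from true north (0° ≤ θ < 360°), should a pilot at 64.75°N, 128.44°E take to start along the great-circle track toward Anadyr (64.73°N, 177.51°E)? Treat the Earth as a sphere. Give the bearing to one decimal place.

Δλ = 177.51 − 128.44 = 49.07°.
θ = atan2( sin Δλ · cos φ₂ , cos φ₁ · sin φ₂ − sin φ₁ · cos φ₂ · cos Δλ )
  = atan2(0.32252, 0.13280) = 67.620° → normalised to [0°, 360°): 67.620°.

67.6°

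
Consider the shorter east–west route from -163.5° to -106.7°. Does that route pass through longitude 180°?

No

Signed shortest Δλ = ((-106.7 − -163.5 + 180) mod 360) − 180 = 56.8°.
Going east by 56.8° from -163.5° reaches -106.7° without touching 180°.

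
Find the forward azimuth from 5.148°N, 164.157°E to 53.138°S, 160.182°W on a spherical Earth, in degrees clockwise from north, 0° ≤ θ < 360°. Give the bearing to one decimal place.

157.4°

Δλ = -160.182 − 164.157 = -324.339°; wrapped into (−180°, 180°]: 35.661°.
θ = atan2( sin Δλ · cos φ₂ , cos φ₁ · sin φ₂ − sin φ₁ · cos φ₂ · cos Δλ )
  = atan2(0.34973, -0.84059) = 157.410° → normalised to [0°, 360°): 157.410°.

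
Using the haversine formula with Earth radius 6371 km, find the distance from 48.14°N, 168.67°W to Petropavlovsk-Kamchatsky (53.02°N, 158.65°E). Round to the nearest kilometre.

Δλ = 158.65 − -168.67 = 327.32°; wrapped into (−180°, 180°]: -32.68°.
Δφ = 53.02 − 48.14 = 4.88°.
a = sin²(Δφ/2) + cos φ₁ · cos φ₂ · sin²(Δλ/2) = 0.033584.
c = 2·atan2(√a, √(1−a)) = 0.36860 rad → d = 6371·c ≈ 2348.38 km.

2348 km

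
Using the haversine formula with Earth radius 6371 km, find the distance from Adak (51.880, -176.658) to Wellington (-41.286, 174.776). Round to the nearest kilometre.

10393 km

Δλ = 174.776 − -176.658 = 351.434°; wrapped into (−180°, 180°]: -8.566°.
Δφ = -41.286 − 51.880 = -93.166°.
a = sin²(Δφ/2) + cos φ₁ · cos φ₂ · sin²(Δλ/2) = 0.530202.
c = 2·atan2(√a, √(1−a)) = 1.63124 rad → d = 6371·c ≈ 10392.61 km.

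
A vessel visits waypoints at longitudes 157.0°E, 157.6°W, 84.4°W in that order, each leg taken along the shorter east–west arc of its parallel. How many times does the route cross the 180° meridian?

Leg 1: +157.0° → -157.6°, shortest Δλ = 45.4° (east) — crosses 180°.
Leg 2: -157.6° → -84.4°, shortest Δλ = 73.2° (east) — does not cross 180°.
Total crossings: 1.

1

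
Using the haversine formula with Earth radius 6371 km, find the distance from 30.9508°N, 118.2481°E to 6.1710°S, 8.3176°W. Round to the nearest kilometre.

13819 km

Δλ = -8.3176 − 118.2481 = -126.5657°.
Δφ = -6.1710 − 30.9508 = -37.1218°.
a = sin²(Δφ/2) + cos φ₁ · cos φ₂ · sin²(Δλ/2) = 0.781620.
c = 2·atan2(√a, √(1−a)) = 2.16910 rad → d = 6371·c ≈ 13819.33 km.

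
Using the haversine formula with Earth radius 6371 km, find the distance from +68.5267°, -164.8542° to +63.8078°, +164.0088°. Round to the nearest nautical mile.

Δλ = 164.0088 − -164.8542 = 328.8630°; wrapped into (−180°, 180°]: -31.1370°.
Δφ = 63.8078 − 68.5267 = -4.7189°.
a = sin²(Δφ/2) + cos φ₁ · cos φ₂ · sin²(Δλ/2) = 0.013334.
c = 2·atan2(√a, √(1−a)) = 0.23146 rad → d = 6371·c ≈ 1474.63 km ≈ 796.24 nmi.

796 nmi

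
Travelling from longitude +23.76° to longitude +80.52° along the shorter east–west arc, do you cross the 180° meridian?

No

Signed shortest Δλ = ((80.52 − 23.76 + 180) mod 360) − 180 = 56.76°.
Going east by 56.76° from +23.76° reaches +80.52° without touching 180°.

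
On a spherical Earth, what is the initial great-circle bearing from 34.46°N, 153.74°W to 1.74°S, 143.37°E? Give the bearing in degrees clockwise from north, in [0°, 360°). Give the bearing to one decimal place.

252.4°

Δλ = 143.37 − -153.74 = 297.11°; wrapped into (−180°, 180°]: -62.89°.
θ = atan2( sin Δλ · cos φ₂ , cos φ₁ · sin φ₂ − sin φ₁ · cos φ₂ · cos Δλ )
  = atan2(-0.88972, -0.28277) = -107.631° → normalised to [0°, 360°): 252.369°.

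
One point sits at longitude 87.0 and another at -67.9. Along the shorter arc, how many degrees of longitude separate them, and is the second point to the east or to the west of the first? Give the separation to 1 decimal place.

Raw difference: -67.9 − 87.0 = -154.9°.
Normalise into (−180°, 180°]: -154.9° stays -154.9°.
Negative ⇒ the second point lies to the west; separation 154.9°.

154.9° west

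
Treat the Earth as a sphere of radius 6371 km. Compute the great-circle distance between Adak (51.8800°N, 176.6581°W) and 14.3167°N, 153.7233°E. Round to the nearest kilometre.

Δλ = 153.7233 − -176.6581 = 330.3814°; wrapped into (−180°, 180°]: -29.6186°.
Δφ = 14.3167 − 51.8800 = -37.5633°.
a = sin²(Δφ/2) + cos φ₁ · cos φ₂ · sin²(Δλ/2) = 0.142738.
c = 2·atan2(√a, √(1−a)) = 0.77485 rad → d = 6371·c ≈ 4936.59 km.

4937 km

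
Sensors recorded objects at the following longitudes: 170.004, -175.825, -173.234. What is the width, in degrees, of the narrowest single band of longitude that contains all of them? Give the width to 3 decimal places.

16.762°

Sort the longitudes: -175.825°, -173.234°, +170.004°.
Eastward gaps between consecutive values (wrapping around): 2.591°, 343.238°, 14.171°.
Largest gap = 343.238° ⇒ minimal covering band is its complement: 360° − 343.238° = 16.762°.
Band runs from +170.004° eastward to -173.234°, crossing the antimeridian.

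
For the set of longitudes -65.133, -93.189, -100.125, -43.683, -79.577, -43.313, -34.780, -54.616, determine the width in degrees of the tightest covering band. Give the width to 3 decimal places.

65.345°

Sort the longitudes: -100.125°, -93.189°, -79.577°, -65.133°, -54.616°, -43.683°, -43.313°, -34.780°.
Eastward gaps between consecutive values (wrapping around): 6.936°, 13.612°, 14.444°, 10.517°, 10.933°, 0.370°, 8.533°, 294.655°.
Largest gap = 294.655° ⇒ minimal covering band is its complement: 360° − 294.655° = 65.345°.
Band runs from -100.125° eastward to -34.780°.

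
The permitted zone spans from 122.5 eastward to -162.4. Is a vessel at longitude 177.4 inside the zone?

Band width going east from +122.5° to -162.4°: ((-162.4 − 122.5) mod 360) = 75.1°.
Offset of +177.4° east of the west edge: ((177.4 − 122.5) mod 360) = 54.9°.
54.9° ≤ 75.1° ⇒ inside.

Yes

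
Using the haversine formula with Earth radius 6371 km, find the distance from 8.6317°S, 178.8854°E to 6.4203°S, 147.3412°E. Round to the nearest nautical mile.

1882 nmi

Δλ = 147.3412 − 178.8854 = -31.5442°.
Δφ = -6.4203 − -8.6317 = 2.2114°.
a = sin²(Δφ/2) + cos φ₁ · cos φ₂ · sin²(Δλ/2) = 0.072959.
c = 2·atan2(√a, √(1−a)) = 0.54701 rad → d = 6371·c ≈ 3485.02 km ≈ 1881.76 nmi.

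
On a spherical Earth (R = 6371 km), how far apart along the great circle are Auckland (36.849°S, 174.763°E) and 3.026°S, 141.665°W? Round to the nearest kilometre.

Δλ = -141.665 − 174.763 = -316.428°; wrapped into (−180°, 180°]: 43.572°.
Δφ = -3.026 − -36.849 = 33.823°.
a = sin²(Δφ/2) + cos φ₁ · cos φ₂ · sin²(Δλ/2) = 0.194692.
c = 2·atan2(√a, √(1−a)) = 0.91396 rad → d = 6371·c ≈ 5822.83 km.

5823 km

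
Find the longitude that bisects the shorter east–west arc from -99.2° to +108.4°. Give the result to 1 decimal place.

Signed shortest Δλ from -99.2° to +108.4° is -152.4°.
Midpoint longitude = -99.2° + (-152.4°)/2 = -99.2° − 76.2° = -175.4°.
(The naïve average (-99.2 + +108.4)/2 = 4.6° is on the wrong side of the globe.)

-175.4°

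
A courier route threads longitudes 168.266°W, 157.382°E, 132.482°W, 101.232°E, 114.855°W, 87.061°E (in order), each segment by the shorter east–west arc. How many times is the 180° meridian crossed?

Leg 1: -168.266° → +157.382°, shortest Δλ = -34.352° (west) — crosses 180°.
Leg 2: +157.382° → -132.482°, shortest Δλ = 70.136° (east) — crosses 180°.
Leg 3: -132.482° → +101.232°, shortest Δλ = -126.286° (west) — crosses 180°.
Leg 4: +101.232° → -114.855°, shortest Δλ = 143.913° (east) — crosses 180°.
Leg 5: -114.855° → +87.061°, shortest Δλ = -158.084° (west) — crosses 180°.
Total crossings: 5.

5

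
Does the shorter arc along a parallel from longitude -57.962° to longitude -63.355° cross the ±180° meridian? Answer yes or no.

Signed shortest Δλ = ((-63.355 − -57.962 + 180) mod 360) − 180 = -5.393°.
Going west by 5.393° from -57.962° reaches -63.355° without touching 180°.

No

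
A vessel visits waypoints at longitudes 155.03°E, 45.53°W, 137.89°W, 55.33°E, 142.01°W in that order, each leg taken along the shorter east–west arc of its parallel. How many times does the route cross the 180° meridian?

3

Leg 1: +155.03° → -45.53°, shortest Δλ = 159.44° (east) — crosses 180°.
Leg 2: -45.53° → -137.89°, shortest Δλ = -92.36° (west) — does not cross 180°.
Leg 3: -137.89° → +55.33°, shortest Δλ = -166.78° (west) — crosses 180°.
Leg 4: +55.33° → -142.01°, shortest Δλ = 162.66° (east) — crosses 180°.
Total crossings: 3.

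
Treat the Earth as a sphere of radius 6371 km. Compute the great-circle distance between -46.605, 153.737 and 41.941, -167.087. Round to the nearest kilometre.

Δλ = -167.087 − 153.737 = -320.824°; wrapped into (−180°, 180°]: 39.176°.
Δφ = 41.941 − -46.605 = 88.546°.
a = sin²(Δφ/2) + cos φ₁ · cos φ₂ · sin²(Δλ/2) = 0.544750.
c = 2·atan2(√a, √(1−a)) = 1.66042 rad → d = 6371·c ≈ 10578.52 km.

10579 km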